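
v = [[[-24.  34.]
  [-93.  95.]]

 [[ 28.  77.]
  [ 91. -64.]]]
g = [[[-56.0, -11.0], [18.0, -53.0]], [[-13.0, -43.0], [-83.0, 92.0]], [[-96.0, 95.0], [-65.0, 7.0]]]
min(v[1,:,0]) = 28.0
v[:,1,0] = [-93.0, 91.0]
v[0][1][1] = 95.0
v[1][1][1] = -64.0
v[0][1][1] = 95.0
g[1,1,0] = -83.0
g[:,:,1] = [[-11.0, -53.0], [-43.0, 92.0], [95.0, 7.0]]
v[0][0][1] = 34.0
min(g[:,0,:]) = -96.0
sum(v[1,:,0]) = 119.0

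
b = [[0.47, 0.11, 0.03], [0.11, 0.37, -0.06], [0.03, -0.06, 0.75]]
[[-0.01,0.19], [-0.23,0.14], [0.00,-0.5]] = b @ [[0.15, 0.42], [-0.68, 0.15], [-0.06, -0.67]]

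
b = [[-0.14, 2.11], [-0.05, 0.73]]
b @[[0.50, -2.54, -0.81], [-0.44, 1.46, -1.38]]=[[-1.00, 3.44, -2.80], [-0.35, 1.19, -0.97]]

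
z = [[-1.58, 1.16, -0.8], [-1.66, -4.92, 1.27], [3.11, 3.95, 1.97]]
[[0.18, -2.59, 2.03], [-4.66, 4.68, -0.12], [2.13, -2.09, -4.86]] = z @ [[0.71,0.72,-0.7], [0.46,-1.16,-0.06], [-0.96,0.13,-1.24]]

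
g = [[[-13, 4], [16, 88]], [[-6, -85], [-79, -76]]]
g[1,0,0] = -6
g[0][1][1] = 88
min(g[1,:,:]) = -85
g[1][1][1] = -76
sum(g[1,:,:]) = -246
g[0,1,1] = 88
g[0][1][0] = 16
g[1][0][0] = -6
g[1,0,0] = -6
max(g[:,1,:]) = 88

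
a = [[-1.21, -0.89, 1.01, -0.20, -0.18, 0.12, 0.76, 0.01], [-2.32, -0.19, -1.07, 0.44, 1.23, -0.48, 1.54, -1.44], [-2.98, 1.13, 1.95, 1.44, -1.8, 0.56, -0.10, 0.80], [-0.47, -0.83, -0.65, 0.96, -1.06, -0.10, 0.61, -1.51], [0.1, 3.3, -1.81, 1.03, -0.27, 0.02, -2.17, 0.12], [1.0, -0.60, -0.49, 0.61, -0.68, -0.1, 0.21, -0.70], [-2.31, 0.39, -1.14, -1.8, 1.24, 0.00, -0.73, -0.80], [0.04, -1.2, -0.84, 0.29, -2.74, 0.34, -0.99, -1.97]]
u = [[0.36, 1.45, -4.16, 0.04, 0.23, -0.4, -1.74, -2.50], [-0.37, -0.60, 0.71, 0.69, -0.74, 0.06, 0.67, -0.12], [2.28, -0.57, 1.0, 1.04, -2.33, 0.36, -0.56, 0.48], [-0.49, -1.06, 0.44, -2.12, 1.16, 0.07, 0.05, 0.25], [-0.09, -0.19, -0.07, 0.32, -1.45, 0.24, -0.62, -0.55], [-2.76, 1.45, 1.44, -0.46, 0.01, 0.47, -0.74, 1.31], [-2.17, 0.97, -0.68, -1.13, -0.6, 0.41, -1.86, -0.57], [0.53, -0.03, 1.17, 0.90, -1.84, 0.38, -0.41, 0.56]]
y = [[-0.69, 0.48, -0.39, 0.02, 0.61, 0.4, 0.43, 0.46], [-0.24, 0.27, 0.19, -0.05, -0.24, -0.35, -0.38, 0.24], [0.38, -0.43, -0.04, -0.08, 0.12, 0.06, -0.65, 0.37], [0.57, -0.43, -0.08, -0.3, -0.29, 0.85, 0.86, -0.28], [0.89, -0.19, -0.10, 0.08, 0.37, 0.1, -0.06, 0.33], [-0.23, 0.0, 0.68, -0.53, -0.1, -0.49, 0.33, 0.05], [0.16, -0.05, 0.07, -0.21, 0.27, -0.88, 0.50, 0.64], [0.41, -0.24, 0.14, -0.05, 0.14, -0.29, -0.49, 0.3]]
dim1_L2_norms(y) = [1.34, 0.74, 0.96, 1.49, 1.05, 1.08, 1.26, 0.83]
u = y @ a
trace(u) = -3.64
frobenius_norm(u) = 9.40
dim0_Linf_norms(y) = [0.89, 0.48, 0.68, 0.53, 0.61, 0.88, 0.86, 0.64]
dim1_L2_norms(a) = [1.99, 3.6, 4.5, 2.46, 4.48, 1.73, 3.57, 3.84]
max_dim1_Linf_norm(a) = 3.3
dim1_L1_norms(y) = [3.48, 1.96, 2.13, 3.66, 2.12, 2.41, 2.78, 2.06]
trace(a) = -1.56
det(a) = -0.00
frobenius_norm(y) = 3.16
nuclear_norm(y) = 7.35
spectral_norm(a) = 4.92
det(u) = 0.00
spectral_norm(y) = 1.76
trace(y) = -0.08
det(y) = -0.00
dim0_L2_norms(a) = [4.72, 3.95, 3.45, 2.83, 3.94, 0.83, 3.1, 3.17]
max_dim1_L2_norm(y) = 1.49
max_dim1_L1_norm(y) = 3.66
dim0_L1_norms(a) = [10.43, 8.53, 8.96, 6.77, 9.2, 1.72, 7.11, 7.35]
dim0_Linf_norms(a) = [2.98, 3.3, 1.95, 1.8, 2.74, 0.56, 2.17, 1.97]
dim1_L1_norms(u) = [10.88, 3.96, 8.62, 5.64, 3.53, 8.64, 8.39, 5.82]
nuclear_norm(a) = 21.19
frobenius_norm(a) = 9.68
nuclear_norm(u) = 19.08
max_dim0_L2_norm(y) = 1.46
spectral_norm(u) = 6.14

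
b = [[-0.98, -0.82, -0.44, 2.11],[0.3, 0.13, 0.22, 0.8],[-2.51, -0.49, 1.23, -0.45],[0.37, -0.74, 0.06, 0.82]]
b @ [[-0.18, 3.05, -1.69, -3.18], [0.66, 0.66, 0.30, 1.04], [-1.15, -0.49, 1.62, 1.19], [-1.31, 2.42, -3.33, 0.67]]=[[-2.62, 1.79, -6.33, 3.15], [-1.27, 2.83, -2.78, -0.02], [-0.70, -9.67, 7.59, 8.63], [-1.7, 2.60, -3.48, -1.33]]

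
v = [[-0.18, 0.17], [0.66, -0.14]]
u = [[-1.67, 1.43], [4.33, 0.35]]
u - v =[[-1.49, 1.26],  [3.67, 0.49]]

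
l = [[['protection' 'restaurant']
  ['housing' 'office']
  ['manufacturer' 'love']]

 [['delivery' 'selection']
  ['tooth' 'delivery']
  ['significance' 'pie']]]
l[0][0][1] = 'restaurant'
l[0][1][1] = 'office'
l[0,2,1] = 'love'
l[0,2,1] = 'love'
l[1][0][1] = 'selection'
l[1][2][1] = 'pie'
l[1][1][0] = 'tooth'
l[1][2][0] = 'significance'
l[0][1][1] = 'office'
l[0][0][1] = 'restaurant'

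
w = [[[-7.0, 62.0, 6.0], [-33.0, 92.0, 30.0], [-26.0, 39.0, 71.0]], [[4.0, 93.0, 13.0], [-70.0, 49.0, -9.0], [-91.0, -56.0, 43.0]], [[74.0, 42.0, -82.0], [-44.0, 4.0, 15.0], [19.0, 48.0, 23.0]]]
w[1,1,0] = -70.0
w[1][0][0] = 4.0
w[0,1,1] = 92.0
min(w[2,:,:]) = -82.0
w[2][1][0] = -44.0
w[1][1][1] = 49.0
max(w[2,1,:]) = 15.0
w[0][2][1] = 39.0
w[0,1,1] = 92.0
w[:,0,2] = [6.0, 13.0, -82.0]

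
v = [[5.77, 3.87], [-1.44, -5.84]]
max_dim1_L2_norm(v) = 6.95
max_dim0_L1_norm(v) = 9.71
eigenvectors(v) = [[0.99, -0.33], [-0.13, 0.94]]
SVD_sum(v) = [[4.15, 5.17], [-3.41, -4.26]] + [[1.62, -1.3], [1.97, -1.58]]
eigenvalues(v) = [5.27, -5.34]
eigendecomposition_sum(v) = [[5.52, 1.92], [-0.72, -0.25]] + [[0.25, 1.95], [-0.72, -5.59]]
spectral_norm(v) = 8.59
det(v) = -28.12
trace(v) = -0.07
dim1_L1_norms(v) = [9.64, 7.28]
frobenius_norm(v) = 9.19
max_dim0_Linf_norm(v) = 5.84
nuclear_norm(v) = 11.86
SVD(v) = [[-0.77, 0.64], [0.64, 0.77]] @ diag([8.586018998628548, 3.2755576250754004]) @ [[-0.63,-0.78], [0.78,-0.63]]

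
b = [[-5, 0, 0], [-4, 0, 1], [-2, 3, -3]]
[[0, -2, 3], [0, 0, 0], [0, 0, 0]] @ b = [[2, 9, -11], [0, 0, 0], [0, 0, 0]]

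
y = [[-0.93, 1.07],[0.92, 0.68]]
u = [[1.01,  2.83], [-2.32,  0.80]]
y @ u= [[-3.42, -1.78], [-0.65, 3.15]]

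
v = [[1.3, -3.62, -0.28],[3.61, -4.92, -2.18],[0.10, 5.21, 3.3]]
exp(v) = [[2.16, 0.77, 2.72], [-1.55, -0.63, -1.63], [9.12, 2.61, 9.83]]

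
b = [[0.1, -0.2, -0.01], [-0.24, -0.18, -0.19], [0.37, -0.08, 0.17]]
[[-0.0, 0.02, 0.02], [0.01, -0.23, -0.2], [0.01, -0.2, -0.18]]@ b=[[0.0, -0.01, -0.00], [-0.02, 0.06, 0.01], [-0.02, 0.05, 0.01]]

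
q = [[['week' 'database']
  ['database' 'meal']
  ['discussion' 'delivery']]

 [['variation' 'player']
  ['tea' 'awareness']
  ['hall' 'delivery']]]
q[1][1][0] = 'tea'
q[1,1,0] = 'tea'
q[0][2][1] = 'delivery'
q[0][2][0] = 'discussion'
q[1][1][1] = 'awareness'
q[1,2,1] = 'delivery'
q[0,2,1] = 'delivery'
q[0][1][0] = 'database'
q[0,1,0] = 'database'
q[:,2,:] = [['discussion', 'delivery'], ['hall', 'delivery']]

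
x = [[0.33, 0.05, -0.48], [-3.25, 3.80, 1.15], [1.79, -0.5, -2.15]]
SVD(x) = [[-0.06, -0.24, -0.97], [0.91, -0.41, 0.04], [-0.41, -0.88, 0.24]] @ diag([5.5681573037587935, 1.933495619506679, 0.02487830271737669]) @ [[-0.67, 0.66, 0.35], [-0.16, -0.59, 0.79], [-0.73, -0.47, -0.50]]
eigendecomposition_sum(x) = [[-0.08, 0.10, 0.03],[-3.18, 3.79, 1.02],[0.25, -0.3, -0.08]] + [[0.05, -0.00, -0.01], [0.04, -0.00, -0.01], [0.04, -0.00, -0.01]] + [[0.36, -0.05, -0.49],[-0.1, 0.01, 0.14],[1.50, -0.20, -2.06]]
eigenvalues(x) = [3.62, 0.04, -1.69]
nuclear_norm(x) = 7.53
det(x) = -0.27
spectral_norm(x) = 5.57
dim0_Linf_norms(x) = [3.25, 3.8, 2.15]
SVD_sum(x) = [[0.24,-0.23,-0.13], [-3.38,3.33,1.78], [1.52,-1.5,-0.8]] + [[0.08, 0.27, -0.37], [0.13, 0.47, -0.63], [0.28, 1.0, -1.35]] + [[0.02,  0.01,  0.01], [-0.0,  -0.0,  -0.0], [-0.00,  -0.00,  -0.0]]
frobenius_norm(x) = 5.89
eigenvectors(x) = [[0.03, 0.73, 0.23], [1.00, 0.48, -0.07], [-0.08, 0.49, 0.97]]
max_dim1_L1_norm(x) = 8.2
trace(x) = 1.98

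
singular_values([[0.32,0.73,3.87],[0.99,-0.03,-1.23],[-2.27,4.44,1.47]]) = [5.7, 3.42, 1.0]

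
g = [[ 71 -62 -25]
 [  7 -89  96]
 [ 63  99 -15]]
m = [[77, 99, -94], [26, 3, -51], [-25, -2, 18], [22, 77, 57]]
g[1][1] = -89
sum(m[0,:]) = 82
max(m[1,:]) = 26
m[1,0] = 26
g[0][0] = 71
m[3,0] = 22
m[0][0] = 77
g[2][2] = -15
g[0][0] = 71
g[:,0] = [71, 7, 63]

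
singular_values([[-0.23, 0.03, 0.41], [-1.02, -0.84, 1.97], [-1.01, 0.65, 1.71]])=[3.02, 1.05, 0.0]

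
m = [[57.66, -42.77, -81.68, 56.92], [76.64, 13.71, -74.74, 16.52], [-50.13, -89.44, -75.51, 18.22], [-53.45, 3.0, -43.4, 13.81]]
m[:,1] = [-42.77, 13.71, -89.44, 3.0]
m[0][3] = 56.92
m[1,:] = [76.64, 13.71, -74.74, 16.52]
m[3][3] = 13.81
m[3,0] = -53.45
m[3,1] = 3.0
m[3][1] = 3.0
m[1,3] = 16.52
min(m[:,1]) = -89.44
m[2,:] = [-50.13, -89.44, -75.51, 18.22]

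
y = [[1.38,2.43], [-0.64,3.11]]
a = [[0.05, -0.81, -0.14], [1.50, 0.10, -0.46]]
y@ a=[[3.71, -0.87, -1.31], [4.63, 0.83, -1.34]]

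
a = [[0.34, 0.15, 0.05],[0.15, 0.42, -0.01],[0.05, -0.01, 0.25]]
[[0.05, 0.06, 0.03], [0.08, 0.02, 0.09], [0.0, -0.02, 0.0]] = a @ [[0.08, 0.21, 0.01], [0.15, -0.04, 0.2], [-0.01, -0.12, 0.02]]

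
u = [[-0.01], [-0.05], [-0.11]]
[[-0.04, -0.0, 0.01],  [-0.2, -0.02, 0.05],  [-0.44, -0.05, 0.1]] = u@[[4.04, 0.46, -0.92]]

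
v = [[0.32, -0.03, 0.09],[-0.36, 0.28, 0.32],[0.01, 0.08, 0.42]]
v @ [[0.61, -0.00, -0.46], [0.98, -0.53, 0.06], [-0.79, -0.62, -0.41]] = [[0.09, -0.04, -0.19],[-0.20, -0.35, 0.05],[-0.25, -0.30, -0.17]]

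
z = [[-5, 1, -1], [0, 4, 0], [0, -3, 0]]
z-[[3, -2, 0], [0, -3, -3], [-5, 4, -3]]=[[-8, 3, -1], [0, 7, 3], [5, -7, 3]]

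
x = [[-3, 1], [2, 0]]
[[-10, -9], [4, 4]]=x @[[2, 2], [-4, -3]]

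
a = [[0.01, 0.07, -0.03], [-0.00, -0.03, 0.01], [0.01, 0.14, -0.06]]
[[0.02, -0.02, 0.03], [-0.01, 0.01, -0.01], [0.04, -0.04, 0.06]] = a @ [[-0.04, 0.12, 0.20],[0.11, -0.31, 0.36],[-0.39, -0.11, -0.19]]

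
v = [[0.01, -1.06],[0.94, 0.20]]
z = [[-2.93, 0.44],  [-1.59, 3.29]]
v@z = [[1.66,-3.48],  [-3.07,1.07]]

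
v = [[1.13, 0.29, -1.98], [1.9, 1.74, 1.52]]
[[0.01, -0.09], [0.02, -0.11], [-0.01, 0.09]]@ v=[[-0.16, -0.15, -0.16], [-0.19, -0.19, -0.21], [0.16, 0.15, 0.16]]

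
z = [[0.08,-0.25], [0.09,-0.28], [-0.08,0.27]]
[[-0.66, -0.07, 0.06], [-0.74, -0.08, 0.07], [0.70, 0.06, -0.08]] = z @ [[-1.91,-3.02,-1.38], [2.02,-0.67,-0.70]]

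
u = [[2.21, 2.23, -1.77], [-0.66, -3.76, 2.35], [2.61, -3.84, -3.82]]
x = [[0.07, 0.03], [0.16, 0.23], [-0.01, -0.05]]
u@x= [[0.53, 0.67], [-0.67, -1.0], [-0.39, -0.61]]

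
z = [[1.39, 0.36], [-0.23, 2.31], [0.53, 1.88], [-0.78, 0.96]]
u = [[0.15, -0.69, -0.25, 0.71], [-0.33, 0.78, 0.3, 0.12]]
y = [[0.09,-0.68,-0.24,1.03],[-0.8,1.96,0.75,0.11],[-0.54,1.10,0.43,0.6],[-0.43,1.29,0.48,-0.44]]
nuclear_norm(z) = 4.84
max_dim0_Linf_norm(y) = 1.96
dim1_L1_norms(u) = [1.8, 1.53]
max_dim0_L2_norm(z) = 3.15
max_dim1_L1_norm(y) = 3.62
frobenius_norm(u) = 1.37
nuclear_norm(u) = 1.83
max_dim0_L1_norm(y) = 5.03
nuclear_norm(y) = 4.34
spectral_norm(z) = 3.15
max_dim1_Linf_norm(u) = 0.78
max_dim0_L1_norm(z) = 5.51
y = z @ u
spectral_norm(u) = 1.24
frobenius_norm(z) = 3.58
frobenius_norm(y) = 3.31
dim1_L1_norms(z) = [1.75, 2.54, 2.41, 1.74]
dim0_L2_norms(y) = [1.06, 2.68, 1.02, 1.28]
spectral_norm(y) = 3.05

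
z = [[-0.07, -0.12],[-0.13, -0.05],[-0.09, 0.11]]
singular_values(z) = [0.19, 0.16]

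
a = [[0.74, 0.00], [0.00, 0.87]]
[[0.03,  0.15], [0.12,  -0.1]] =a @[[0.04, 0.20],[0.14, -0.12]]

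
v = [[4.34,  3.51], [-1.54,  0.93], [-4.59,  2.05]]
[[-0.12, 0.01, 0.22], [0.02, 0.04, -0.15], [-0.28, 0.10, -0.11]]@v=[[-1.55, 0.04], [0.71, -0.2], [-0.86, -1.12]]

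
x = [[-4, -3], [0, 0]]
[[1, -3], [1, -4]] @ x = [[-4, -3], [-4, -3]]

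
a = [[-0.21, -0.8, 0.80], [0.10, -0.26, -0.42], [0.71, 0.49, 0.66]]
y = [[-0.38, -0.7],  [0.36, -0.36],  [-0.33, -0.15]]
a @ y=[[-0.47, 0.32], [0.01, 0.09], [-0.31, -0.77]]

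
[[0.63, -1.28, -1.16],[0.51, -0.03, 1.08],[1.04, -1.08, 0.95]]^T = [[0.63,0.51,1.04],[-1.28,-0.03,-1.08],[-1.16,1.08,0.95]]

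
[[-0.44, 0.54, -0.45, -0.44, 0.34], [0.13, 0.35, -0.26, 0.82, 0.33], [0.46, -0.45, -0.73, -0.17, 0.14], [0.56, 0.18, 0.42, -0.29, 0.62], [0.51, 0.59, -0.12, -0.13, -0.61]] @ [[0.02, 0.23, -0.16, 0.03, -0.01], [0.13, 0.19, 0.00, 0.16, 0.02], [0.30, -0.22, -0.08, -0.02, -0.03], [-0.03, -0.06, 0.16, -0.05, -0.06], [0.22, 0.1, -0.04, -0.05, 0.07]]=[[0.01, 0.16, 0.02, 0.09, 0.08], [0.02, 0.14, 0.12, 0.01, -0.01], [-0.23, 0.21, -0.05, -0.04, 0.03], [0.31, 0.15, -0.19, 0.02, 0.05], [-0.08, 0.2, -0.07, 0.15, -0.02]]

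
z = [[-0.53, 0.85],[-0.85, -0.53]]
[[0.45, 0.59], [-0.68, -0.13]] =z @ [[0.34, -0.20],[0.74, 0.57]]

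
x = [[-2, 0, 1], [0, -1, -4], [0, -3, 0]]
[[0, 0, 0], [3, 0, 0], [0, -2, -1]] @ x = [[0, 0, 0], [-6, 0, 3], [0, 5, 8]]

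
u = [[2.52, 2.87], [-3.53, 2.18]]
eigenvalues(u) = [(2.35+3.18j), (2.35-3.18j)]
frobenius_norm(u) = 5.64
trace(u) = 4.70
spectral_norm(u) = 4.34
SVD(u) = [[-0.53, 0.85], [0.85, 0.53]] @ diag([4.341415730086474, 3.598987282355652]) @ [[-1.00, 0.08], [0.08, 1.00]]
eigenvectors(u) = [[-0.04-0.67j, -0.04+0.67j], [0.74+0.00j, (0.74-0j)]]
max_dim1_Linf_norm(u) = 3.53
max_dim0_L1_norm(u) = 6.05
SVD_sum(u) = [[2.28, -0.18], [-3.68, 0.29]] + [[0.24, 3.05], [0.15, 1.89]]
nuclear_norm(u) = 7.94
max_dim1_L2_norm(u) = 4.15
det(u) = 15.62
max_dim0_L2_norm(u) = 4.34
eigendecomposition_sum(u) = [[(1.26+1.53j), 1.44-1.06j], [(-1.76+1.3j), 1.09+1.65j]] + [[(1.26-1.53j), 1.44+1.06j], [-1.76-1.30j, 1.09-1.65j]]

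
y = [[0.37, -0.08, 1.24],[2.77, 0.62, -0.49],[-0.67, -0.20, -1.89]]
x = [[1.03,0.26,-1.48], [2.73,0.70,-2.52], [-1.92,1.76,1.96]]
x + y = [[1.4, 0.18, -0.24], [5.5, 1.32, -3.01], [-2.59, 1.56, 0.07]]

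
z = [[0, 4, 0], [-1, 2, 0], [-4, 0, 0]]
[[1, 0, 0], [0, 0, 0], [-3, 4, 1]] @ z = [[0, 4, 0], [0, 0, 0], [-8, -4, 0]]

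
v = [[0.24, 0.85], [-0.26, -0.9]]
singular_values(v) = [1.29, 0.0]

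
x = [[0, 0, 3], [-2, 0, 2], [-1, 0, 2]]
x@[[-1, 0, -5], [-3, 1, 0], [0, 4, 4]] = [[0, 12, 12], [2, 8, 18], [1, 8, 13]]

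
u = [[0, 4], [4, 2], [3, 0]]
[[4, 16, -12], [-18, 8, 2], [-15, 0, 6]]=u@[[-5, 0, 2], [1, 4, -3]]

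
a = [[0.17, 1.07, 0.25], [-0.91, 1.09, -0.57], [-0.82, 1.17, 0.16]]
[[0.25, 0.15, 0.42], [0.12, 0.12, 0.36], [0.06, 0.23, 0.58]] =a@[[0.23, -0.08, -0.15], [0.23, 0.12, 0.35], [-0.13, 0.14, 0.27]]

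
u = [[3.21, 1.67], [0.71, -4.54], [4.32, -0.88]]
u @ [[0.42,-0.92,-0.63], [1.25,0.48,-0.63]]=[[3.44, -2.15, -3.07], [-5.38, -2.83, 2.41], [0.71, -4.4, -2.17]]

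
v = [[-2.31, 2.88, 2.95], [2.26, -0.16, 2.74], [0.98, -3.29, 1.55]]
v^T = [[-2.31, 2.26, 0.98], [2.88, -0.16, -3.29], [2.95, 2.74, 1.55]]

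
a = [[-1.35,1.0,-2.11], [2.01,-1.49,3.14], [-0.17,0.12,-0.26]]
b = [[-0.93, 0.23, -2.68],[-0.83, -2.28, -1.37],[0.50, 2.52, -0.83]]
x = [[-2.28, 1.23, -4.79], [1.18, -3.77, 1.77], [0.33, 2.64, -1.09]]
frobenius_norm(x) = 7.53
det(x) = -17.30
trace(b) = -4.04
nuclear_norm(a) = 4.85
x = b + a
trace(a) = -3.10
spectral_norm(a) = 4.85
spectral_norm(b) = 3.61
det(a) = 0.00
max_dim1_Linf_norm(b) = 2.68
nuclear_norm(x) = 10.78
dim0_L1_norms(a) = [3.53, 2.61, 5.51]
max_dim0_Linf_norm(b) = 2.68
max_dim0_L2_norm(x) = 5.22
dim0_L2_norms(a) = [2.43, 1.8, 3.79]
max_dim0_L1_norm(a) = 5.51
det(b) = -2.74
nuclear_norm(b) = 7.02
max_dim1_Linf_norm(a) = 3.14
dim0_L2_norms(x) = [2.59, 4.76, 5.22]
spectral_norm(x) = 6.75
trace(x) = -7.14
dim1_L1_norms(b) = [3.84, 4.48, 3.85]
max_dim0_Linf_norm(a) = 3.14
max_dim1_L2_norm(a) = 4.01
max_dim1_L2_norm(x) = 5.45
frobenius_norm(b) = 4.81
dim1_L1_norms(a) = [4.46, 6.64, 0.55]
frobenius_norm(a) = 4.85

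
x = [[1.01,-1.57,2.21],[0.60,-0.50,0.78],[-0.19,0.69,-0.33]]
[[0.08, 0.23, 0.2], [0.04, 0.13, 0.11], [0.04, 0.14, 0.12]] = x @ [[0.03, 0.11, 0.1], [0.11, 0.39, 0.33], [0.10, 0.33, 0.28]]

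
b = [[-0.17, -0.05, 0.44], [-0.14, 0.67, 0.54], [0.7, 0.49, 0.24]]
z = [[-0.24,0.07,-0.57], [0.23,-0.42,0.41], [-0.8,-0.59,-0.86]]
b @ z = [[-0.32, -0.25, -0.30], [-0.24, -0.61, -0.11], [-0.25, -0.3, -0.40]]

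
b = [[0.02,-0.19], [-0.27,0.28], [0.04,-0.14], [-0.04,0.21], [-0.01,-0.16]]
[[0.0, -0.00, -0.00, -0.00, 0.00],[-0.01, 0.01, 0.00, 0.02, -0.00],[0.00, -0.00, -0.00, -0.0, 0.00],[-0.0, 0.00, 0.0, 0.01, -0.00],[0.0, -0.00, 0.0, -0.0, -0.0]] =b@[[0.03, -0.03, -0.01, -0.05, 0.01], [-0.01, 0.01, 0.0, 0.02, -0.00]]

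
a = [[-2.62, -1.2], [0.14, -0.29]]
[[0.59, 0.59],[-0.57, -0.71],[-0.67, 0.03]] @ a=[[-1.46, -0.88], [1.39, 0.89], [1.76, 0.8]]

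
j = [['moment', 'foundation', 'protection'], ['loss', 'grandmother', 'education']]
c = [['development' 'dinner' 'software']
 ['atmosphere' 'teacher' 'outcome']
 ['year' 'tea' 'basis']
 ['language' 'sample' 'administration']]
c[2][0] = 'year'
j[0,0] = 'moment'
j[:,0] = ['moment', 'loss']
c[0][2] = 'software'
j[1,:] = ['loss', 'grandmother', 'education']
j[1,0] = 'loss'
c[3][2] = 'administration'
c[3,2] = 'administration'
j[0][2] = 'protection'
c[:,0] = ['development', 'atmosphere', 'year', 'language']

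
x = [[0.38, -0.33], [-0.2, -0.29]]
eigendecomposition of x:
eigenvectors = [[0.97, 0.4],[-0.26, 0.92]]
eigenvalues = [0.47, -0.38]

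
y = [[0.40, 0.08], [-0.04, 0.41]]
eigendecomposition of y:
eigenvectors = [[0.82+0.00j,(0.82-0j)],  [(0.05+0.58j),(0.05-0.58j)]]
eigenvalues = [(0.4+0.06j), (0.4-0.06j)]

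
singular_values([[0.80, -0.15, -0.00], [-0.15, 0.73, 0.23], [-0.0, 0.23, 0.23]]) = [0.95, 0.67, 0.14]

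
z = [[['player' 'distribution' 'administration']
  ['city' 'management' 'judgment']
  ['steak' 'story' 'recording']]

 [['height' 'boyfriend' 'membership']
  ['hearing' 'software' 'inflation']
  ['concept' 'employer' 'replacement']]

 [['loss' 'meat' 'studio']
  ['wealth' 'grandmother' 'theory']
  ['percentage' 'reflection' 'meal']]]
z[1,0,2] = 'membership'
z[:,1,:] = [['city', 'management', 'judgment'], ['hearing', 'software', 'inflation'], ['wealth', 'grandmother', 'theory']]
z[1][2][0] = 'concept'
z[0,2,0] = 'steak'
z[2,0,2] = 'studio'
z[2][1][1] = 'grandmother'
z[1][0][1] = 'boyfriend'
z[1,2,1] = 'employer'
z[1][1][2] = 'inflation'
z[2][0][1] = 'meat'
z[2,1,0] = 'wealth'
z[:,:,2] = [['administration', 'judgment', 'recording'], ['membership', 'inflation', 'replacement'], ['studio', 'theory', 'meal']]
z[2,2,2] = 'meal'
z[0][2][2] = 'recording'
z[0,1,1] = 'management'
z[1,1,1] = 'software'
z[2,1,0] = 'wealth'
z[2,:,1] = ['meat', 'grandmother', 'reflection']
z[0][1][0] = 'city'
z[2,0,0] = 'loss'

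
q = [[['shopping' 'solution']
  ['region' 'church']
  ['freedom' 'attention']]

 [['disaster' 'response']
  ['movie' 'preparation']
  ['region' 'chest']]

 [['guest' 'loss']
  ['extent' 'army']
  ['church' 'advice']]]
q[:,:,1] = [['solution', 'church', 'attention'], ['response', 'preparation', 'chest'], ['loss', 'army', 'advice']]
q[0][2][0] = 'freedom'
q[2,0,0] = 'guest'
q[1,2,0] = 'region'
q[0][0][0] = 'shopping'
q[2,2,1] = 'advice'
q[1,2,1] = 'chest'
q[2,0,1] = 'loss'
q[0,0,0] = 'shopping'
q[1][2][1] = 'chest'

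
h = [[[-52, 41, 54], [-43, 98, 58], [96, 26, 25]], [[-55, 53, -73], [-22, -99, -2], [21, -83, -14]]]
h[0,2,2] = 25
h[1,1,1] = -99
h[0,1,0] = -43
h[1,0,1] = 53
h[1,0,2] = -73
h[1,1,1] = -99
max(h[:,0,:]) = 54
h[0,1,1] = 98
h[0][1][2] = 58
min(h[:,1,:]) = -99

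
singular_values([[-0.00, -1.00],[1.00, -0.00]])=[1.0, 1.0]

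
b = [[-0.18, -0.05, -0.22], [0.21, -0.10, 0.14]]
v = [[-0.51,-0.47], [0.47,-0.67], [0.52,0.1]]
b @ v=[[-0.05,0.10], [-0.08,-0.02]]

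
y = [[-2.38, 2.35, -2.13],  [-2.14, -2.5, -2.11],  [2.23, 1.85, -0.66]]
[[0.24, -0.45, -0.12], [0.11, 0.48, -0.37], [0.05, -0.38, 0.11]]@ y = [[0.12, 1.47, 0.52], [-2.11, -1.63, -1.00], [0.94, 1.27, 0.62]]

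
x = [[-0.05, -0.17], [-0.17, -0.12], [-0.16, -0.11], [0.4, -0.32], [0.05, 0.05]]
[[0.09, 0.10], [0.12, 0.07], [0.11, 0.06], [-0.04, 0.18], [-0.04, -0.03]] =x@[[-0.41, -0.01], [-0.40, -0.57]]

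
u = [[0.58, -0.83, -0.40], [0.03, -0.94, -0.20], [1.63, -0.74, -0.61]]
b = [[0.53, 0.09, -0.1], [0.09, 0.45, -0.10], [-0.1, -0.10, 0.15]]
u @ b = [[0.27,-0.28,-0.03], [-0.05,-0.4,0.06], [0.86,-0.13,-0.18]]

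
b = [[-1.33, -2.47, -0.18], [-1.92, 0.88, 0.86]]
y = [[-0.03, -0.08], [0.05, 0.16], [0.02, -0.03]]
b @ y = [[-0.09, -0.28], [0.12, 0.27]]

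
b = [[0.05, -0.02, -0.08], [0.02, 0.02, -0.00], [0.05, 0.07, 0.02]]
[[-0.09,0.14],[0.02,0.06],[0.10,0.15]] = b @ [[-0.35, 1.81], [1.49, 1.15], [0.58, -0.9]]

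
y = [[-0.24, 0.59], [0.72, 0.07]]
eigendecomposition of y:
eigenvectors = [[-0.75, -0.58],[0.66, -0.81]]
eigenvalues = [-0.75, 0.58]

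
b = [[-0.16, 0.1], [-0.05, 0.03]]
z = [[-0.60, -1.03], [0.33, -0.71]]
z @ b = [[0.15, -0.09], [-0.02, 0.01]]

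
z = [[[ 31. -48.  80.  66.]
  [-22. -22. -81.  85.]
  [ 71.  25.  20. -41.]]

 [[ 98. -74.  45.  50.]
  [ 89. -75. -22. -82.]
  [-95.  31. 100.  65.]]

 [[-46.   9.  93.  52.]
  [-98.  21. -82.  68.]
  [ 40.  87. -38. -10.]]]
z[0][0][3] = 66.0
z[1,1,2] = -22.0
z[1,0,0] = 98.0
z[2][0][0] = -46.0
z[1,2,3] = 65.0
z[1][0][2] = 45.0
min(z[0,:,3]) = -41.0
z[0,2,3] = -41.0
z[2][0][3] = 52.0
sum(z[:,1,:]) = -221.0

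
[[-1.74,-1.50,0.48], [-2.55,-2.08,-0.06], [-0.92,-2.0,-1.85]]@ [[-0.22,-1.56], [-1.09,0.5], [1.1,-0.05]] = [[2.55, 1.94], [2.76, 2.94], [0.35, 0.53]]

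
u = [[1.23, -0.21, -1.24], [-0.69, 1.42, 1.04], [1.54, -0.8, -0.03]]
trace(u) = 2.62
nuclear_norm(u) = 4.74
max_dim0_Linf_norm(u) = 1.54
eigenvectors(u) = [[(0.19+0.51j),  (0.19-0.51j),  (0.42+0j)], [-0.37-0.27j,  (-0.37+0.27j),  (0.91+0j)], [(0.71+0j),  0.71-0.00j,  -0.08+0.00j]]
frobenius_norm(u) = 3.11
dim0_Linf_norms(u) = [1.54, 1.42, 1.24]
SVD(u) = [[-0.57,0.14,-0.81], [0.62,-0.58,-0.53], [-0.54,-0.81,0.24]] @ diag([2.785396503232192, 1.0252737431559678, 0.9335845282441383]) @ [[-0.7, 0.51, 0.49], [-0.65, -0.2, -0.73], [-0.28, -0.83, 0.48]]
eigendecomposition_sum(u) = [[(0.51+0.45j), (-0.3-0.19j), (-0.69+0.26j)], [(-0.56-0.08j), 0.29-0.01j, (0.36-0.5j)], [(0.79-0.41j), -0.36+0.28j, -0.00+0.96j]] + [[0.51-0.45j,  (-0.3+0.19j),  (-0.69-0.26j)], [-0.56+0.08j,  0.29+0.01j,  (0.36+0.5j)], [(0.79+0.41j),  (-0.36-0.28j),  -0.00-0.96j]] + [[(0.2+0j),  (0.38+0j),  (0.14+0j)], [0.44+0.00j,  0.84+0.00j,  0.31+0.00j], [-0.04-0.00j,  (-0.07-0j),  -0.03-0.00j]]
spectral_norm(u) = 2.79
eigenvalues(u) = [(0.8+1.41j), (0.8-1.41j), (1.01+0j)]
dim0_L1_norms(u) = [3.46, 2.43, 2.31]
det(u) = 2.67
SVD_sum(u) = [[1.11, -0.81, -0.77], [-1.21, 0.89, 0.85], [1.06, -0.78, -0.74]] + [[-0.09, -0.03, -0.11], [0.39, 0.12, 0.43], [0.54, 0.16, 0.6]] + [[0.21,0.63,-0.36],[0.14,0.42,-0.24],[-0.06,-0.19,0.11]]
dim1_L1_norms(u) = [2.68, 3.15, 2.37]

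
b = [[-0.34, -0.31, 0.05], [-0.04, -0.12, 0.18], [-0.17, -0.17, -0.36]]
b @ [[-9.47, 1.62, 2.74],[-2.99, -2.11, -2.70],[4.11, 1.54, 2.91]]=[[4.35, 0.18, 0.05], [1.48, 0.47, 0.74], [0.64, -0.47, -1.05]]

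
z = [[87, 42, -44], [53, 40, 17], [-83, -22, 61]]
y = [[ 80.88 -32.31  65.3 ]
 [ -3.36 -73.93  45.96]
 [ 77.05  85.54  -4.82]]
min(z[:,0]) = -83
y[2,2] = -4.82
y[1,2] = 45.96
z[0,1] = 42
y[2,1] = 85.54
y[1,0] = -3.36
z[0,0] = 87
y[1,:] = [-3.36, -73.93, 45.96]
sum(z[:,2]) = 34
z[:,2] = [-44, 17, 61]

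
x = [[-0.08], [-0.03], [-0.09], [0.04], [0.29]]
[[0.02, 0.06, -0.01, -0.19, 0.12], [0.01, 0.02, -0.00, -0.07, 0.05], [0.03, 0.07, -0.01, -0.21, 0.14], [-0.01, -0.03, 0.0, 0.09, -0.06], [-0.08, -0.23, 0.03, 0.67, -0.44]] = x@ [[-0.28, -0.81, 0.09, 2.32, -1.53]]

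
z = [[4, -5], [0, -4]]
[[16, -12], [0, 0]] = z @ [[4, -3], [0, 0]]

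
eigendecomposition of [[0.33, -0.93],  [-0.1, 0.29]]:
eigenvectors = [[0.96, 0.94], [-0.29, 0.33]]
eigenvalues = [0.62, 0.0]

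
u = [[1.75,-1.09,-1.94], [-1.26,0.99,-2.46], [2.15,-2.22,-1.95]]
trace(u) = 0.79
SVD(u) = [[-0.61, -0.08, -0.79], [-0.07, -0.99, 0.15], [-0.79, 0.14, 0.60]] @ diag([4.588544904477319, 2.958076188971175, 0.42654533151471774]) @ [[-0.58,0.51,0.63],[0.48,-0.41,0.78],[-0.66,-0.76,0.01]]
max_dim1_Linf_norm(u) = 2.46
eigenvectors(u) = [[-0.05, 0.51, 0.45], [0.88, 0.82, 0.61], [-0.48, -0.25, 0.65]]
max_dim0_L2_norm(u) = 3.69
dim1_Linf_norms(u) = [1.94, 2.46, 2.22]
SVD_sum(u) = [[1.64, -1.44, -1.76], [0.18, -0.16, -0.19], [2.12, -1.86, -2.28]] + [[-0.11,  0.09,  -0.18], [-1.4,  1.19,  -2.27], [0.20,  -0.17,  0.33]] + [[0.22, 0.25, -0.00], [-0.04, -0.05, 0.00], [-0.17, -0.19, 0.00]]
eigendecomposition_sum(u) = [[0.22, -0.14, -0.02],[-3.59, 2.33, 0.28],[1.94, -1.26, -0.15]] + [[1.04, -0.21, -0.51],[1.66, -0.34, -0.82],[-0.50, 0.1, 0.25]] + [[0.49,-0.73,-1.41], [0.67,-1.00,-1.92], [0.71,-1.06,-2.05]]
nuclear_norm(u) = 7.97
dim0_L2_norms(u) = [3.05, 2.66, 3.69]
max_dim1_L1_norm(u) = 6.32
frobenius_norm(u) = 5.48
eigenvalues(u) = [2.4, 0.94, -2.55]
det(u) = -5.79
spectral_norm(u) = 4.59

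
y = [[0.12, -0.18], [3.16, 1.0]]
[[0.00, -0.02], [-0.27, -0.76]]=y @ [[-0.07, -0.23], [-0.05, -0.03]]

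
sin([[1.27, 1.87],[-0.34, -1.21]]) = [[1.08, 1.6], [-0.29, -1.04]]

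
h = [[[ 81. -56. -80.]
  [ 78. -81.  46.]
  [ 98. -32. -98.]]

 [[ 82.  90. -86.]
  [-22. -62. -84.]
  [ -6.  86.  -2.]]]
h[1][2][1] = 86.0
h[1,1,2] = -84.0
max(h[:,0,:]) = 90.0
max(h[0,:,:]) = 98.0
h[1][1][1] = -62.0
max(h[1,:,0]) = 82.0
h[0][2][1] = -32.0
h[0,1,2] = 46.0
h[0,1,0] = 78.0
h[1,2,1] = 86.0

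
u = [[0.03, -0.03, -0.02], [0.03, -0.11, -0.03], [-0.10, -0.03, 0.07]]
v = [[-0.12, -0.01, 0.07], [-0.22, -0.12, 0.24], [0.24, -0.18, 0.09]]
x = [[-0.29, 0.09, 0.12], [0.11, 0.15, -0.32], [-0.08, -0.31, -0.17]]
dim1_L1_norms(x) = [0.5, 0.58, 0.56]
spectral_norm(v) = 0.38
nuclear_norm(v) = 0.69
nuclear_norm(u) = 0.25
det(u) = -0.00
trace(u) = -0.01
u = v @ x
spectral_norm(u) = 0.14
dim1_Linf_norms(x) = [0.29, 0.32, 0.31]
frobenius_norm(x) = 0.61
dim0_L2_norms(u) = [0.11, 0.12, 0.08]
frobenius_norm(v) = 0.49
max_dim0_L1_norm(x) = 0.61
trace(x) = -0.31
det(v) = 0.00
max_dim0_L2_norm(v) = 0.35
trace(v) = -0.15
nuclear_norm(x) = 1.03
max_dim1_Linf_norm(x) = 0.32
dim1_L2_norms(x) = [0.33, 0.37, 0.36]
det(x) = 0.04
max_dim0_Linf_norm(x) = 0.32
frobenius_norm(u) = 0.18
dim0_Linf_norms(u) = [0.1, 0.11, 0.07]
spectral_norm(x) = 0.43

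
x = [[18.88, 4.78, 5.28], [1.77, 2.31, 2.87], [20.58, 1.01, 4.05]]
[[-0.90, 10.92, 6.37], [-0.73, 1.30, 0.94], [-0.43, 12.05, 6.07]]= x @ [[0.03, 0.55, 0.29], [-0.03, -0.12, 0.22], [-0.25, 0.21, -0.03]]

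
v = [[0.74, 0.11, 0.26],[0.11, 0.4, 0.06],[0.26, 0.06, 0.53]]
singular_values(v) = [0.94, 0.38, 0.35]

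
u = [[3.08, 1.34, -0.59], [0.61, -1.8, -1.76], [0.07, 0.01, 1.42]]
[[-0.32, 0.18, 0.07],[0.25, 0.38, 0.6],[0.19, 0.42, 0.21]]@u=[[-0.87,-0.75,-0.03],[1.04,-0.34,0.04],[0.86,-0.50,-0.55]]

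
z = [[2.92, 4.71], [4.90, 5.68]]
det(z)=-6.493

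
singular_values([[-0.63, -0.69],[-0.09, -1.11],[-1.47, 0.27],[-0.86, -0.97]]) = [2.01, 1.41]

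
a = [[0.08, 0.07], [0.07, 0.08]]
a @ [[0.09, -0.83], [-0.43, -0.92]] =[[-0.02, -0.13],[-0.03, -0.13]]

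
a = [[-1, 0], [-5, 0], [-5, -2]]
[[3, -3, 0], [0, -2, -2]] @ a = [[12, 0], [20, 4]]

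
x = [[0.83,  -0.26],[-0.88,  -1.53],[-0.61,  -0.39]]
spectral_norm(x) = 1.90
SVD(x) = [[-0.16, -0.92], [0.92, -0.27], [0.36, 0.28]] @ diag([1.9009794283816712, 0.8844643649518587]) @ [[-0.61, -0.79], [-0.79, 0.61]]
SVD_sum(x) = [[0.18, 0.24], [-1.07, -1.39], [-0.42, -0.54]] + [[0.65, -0.50], [0.19, -0.14], [-0.19, 0.15]]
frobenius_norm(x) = 2.10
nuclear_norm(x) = 2.79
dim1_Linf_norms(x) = [0.83, 1.53, 0.61]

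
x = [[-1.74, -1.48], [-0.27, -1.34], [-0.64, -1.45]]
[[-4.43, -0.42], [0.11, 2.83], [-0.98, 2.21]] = x @ [[3.16, 2.46], [-0.72, -2.61]]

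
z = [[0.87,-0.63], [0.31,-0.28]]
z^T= [[0.87, 0.31], [-0.63, -0.28]]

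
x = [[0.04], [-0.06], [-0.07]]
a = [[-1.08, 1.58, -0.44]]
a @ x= [[-0.11]]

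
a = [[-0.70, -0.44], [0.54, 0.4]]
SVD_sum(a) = [[-0.69, -0.46], [0.56, 0.37]] + [[-0.01, 0.02], [-0.02, 0.03]]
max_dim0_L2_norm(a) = 0.88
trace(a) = -0.30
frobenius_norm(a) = 1.07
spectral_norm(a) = 1.06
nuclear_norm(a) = 1.10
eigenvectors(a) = [[-0.83, 0.48], [0.56, -0.88]]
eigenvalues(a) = [-0.4, 0.1]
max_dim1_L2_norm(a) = 0.83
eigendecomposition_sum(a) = [[-0.64,  -0.35],[0.43,  0.23]] + [[-0.06, -0.09], [0.11, 0.17]]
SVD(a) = [[-0.78, 0.63], [0.63, 0.78]] @ diag([1.0647131698721213, 0.039822931846604764]) @ [[0.83, 0.56], [-0.56, 0.83]]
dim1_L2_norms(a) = [0.83, 0.67]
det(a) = -0.04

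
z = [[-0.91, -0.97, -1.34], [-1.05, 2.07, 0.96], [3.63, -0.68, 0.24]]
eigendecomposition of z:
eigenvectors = [[(-0.13+0.38j), -0.13-0.38j, -0.03+0.00j], [-0.36-0.11j, -0.36+0.11j, (0.83+0j)], [(0.84+0j), (0.84-0j), (-0.55+0j)]]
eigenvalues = [(-0.04+1.73j), (-0.04-1.73j), (1.48+0j)]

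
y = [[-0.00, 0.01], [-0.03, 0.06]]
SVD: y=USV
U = [[-0.13, -0.99], [-0.99, 0.13]]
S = [0.07, 0.0]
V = [[0.44, -0.90], [-0.90, -0.44]]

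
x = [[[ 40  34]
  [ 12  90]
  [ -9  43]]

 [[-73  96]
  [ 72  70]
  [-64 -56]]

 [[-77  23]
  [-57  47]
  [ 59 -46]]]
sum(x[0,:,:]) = 210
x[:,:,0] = [[40, 12, -9], [-73, 72, -64], [-77, -57, 59]]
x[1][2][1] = -56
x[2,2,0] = 59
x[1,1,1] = 70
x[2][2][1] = -46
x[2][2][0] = 59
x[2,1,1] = 47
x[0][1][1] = 90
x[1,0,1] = 96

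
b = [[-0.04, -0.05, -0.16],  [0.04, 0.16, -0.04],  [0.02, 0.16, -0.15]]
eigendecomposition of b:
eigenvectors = [[0.67, -0.94, 0.86],[-0.65, 0.29, -0.05],[-0.37, 0.18, 0.51]]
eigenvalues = [0.1, 0.01, -0.13]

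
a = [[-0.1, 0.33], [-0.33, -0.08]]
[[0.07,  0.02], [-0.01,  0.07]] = a@[[-0.03, -0.22], [0.21, -0.02]]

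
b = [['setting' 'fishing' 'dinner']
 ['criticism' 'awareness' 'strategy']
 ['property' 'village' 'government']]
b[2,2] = 'government'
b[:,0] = ['setting', 'criticism', 'property']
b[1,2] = 'strategy'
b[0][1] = 'fishing'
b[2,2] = 'government'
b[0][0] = 'setting'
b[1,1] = 'awareness'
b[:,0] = ['setting', 'criticism', 'property']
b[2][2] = 'government'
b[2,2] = 'government'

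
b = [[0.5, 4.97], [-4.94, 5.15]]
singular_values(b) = [8.03, 3.38]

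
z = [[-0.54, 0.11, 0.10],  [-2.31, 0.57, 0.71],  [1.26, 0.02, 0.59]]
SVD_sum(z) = [[-0.54, 0.11, 0.08], [-2.38, 0.46, 0.36], [1.1, -0.21, -0.17]] + [[0.0, 0.01, 0.02], [0.07, 0.11, 0.35], [0.16, 0.23, 0.76]] + [[-0.0, -0.00, 0.0], [0.00, 0.00, -0.0], [-0.00, -0.00, 0.00]]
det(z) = -0.00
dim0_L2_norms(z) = [2.69, 0.58, 0.93]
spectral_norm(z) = 2.76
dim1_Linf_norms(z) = [0.54, 2.31, 1.26]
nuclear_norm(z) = 3.65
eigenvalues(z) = [-0.22, 0.01, 0.83]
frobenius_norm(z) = 2.90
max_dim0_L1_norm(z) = 4.11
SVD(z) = [[-0.2, -0.02, 0.98], [-0.89, -0.41, -0.19], [0.41, -0.91, 0.07]] @ diag([2.7610255824562224, 0.889739870597228, 0.0008340814745473063]) @ [[0.97, -0.19, -0.15],[-0.20, -0.29, -0.94],[-0.13, -0.94, 0.32]]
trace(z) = 0.62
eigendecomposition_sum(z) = [[-0.57, 0.08, 0.0], [-2.51, 0.35, 0.0], [0.94, -0.13, -0.0]] + [[-0.02, 0.00, -0.0], [-0.13, 0.03, -0.01], [0.04, -0.01, 0.00]] + [[0.05,  0.03,  0.1], [0.33,  0.19,  0.72], [0.27,  0.16,  0.59]]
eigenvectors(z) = [[0.21, -0.13, 0.11], [0.92, -0.94, 0.77], [-0.34, 0.32, 0.63]]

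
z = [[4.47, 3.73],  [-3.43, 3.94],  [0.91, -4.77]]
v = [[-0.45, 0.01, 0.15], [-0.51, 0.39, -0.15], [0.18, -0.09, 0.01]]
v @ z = [[-1.91, -2.35], [-3.75, 0.35], [1.12, 0.27]]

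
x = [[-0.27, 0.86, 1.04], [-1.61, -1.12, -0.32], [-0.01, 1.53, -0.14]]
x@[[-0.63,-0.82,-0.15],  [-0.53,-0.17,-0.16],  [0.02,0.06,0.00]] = [[-0.26,0.14,-0.1], [1.6,1.49,0.42], [-0.81,-0.26,-0.24]]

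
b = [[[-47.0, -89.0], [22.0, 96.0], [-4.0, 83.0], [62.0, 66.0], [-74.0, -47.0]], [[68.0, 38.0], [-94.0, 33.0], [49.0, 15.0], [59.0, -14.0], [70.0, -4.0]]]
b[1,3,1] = -14.0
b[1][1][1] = 33.0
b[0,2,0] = -4.0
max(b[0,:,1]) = 96.0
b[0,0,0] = -47.0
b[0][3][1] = 66.0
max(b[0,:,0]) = 62.0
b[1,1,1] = 33.0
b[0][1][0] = 22.0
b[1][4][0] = 70.0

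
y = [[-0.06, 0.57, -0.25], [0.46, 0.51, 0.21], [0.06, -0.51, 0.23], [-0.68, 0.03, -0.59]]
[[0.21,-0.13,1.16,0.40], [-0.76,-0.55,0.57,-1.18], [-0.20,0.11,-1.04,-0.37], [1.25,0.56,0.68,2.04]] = y @ [[-1.42, -0.52, 0.18, -2.23],[-0.00, -0.45, 1.48, 0.07],[-0.49, -0.38, -1.29, -0.89]]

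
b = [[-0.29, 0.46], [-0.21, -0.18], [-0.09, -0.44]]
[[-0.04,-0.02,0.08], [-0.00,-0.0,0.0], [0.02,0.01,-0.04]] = b @ [[0.06, 0.03, -0.11], [-0.06, -0.03, 0.11]]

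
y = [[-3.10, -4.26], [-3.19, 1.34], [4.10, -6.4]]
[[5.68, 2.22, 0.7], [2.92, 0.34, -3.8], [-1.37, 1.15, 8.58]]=y @ [[-1.13,-0.25,0.86], [-0.51,-0.34,-0.79]]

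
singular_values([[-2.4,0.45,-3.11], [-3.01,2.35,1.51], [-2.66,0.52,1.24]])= [5.15, 3.71, 1.04]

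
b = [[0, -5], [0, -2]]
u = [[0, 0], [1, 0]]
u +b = [[0, -5], [1, -2]]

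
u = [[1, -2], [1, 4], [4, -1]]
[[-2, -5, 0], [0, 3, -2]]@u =[[-7, -16], [-5, 14]]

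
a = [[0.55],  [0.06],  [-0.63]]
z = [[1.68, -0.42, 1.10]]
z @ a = [[0.21]]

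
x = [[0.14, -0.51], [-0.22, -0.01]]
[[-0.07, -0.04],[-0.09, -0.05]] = x @ [[0.40, 0.24],[0.24, 0.15]]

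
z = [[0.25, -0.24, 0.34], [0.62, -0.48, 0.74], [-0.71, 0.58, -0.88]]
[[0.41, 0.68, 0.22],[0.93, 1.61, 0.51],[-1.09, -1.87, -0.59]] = z @ [[0.53, 1.49, 0.51], [0.06, 0.37, -0.02], [0.85, 1.17, 0.25]]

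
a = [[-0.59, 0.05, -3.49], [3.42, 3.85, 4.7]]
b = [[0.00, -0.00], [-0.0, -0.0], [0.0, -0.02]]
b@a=[[0.0,0.0,0.0], [0.0,0.00,0.00], [-0.07,-0.08,-0.09]]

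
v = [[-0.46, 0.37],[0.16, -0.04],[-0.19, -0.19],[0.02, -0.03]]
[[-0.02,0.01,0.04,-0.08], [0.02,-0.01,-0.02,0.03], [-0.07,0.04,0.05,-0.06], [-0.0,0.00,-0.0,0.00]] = v@ [[0.19, -0.10, -0.17, 0.23], [0.18, -0.09, -0.11, 0.06]]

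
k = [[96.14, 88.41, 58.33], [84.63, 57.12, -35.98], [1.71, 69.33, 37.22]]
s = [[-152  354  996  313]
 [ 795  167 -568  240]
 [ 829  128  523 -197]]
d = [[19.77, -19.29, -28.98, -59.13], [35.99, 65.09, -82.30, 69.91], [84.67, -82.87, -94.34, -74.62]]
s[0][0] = -152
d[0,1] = -19.29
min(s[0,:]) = -152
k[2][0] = 1.71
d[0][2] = -28.98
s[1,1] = 167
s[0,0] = -152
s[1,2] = -568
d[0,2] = -28.98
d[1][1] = 65.09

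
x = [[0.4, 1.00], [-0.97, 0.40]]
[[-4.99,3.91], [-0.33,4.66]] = x @ [[-1.47, -2.74], [-4.4, 5.01]]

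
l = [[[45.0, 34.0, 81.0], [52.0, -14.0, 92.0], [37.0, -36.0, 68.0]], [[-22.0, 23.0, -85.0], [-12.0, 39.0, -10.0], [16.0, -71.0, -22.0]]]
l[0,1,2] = 92.0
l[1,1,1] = 39.0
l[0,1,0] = 52.0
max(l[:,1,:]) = 92.0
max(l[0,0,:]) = 81.0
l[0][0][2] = 81.0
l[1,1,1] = 39.0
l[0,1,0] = 52.0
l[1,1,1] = 39.0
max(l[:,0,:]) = 81.0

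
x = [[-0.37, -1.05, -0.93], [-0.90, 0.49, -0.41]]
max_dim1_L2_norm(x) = 1.45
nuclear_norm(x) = 2.55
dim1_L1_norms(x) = [2.35, 1.8]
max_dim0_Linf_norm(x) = 1.05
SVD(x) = [[-0.98, -0.21], [-0.21, 0.98]] @ diag([1.4653558754618927, 1.0840812507599737]) @ [[0.38, 0.63, 0.68],[-0.74, 0.65, -0.19]]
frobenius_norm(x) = 1.82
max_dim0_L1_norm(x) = 1.54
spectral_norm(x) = 1.47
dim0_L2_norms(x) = [0.97, 1.16, 1.02]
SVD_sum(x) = [[-0.54, -0.9, -0.97], [-0.12, -0.19, -0.21]] + [[0.17, -0.15, 0.04],[-0.78, 0.68, -0.20]]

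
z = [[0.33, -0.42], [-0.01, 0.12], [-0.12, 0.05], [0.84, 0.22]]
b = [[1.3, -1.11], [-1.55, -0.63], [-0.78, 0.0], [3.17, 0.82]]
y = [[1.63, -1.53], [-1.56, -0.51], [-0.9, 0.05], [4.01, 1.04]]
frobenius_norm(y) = 5.07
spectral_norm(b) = 3.89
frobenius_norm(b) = 4.13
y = b + z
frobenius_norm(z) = 1.03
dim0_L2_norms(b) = [3.84, 1.52]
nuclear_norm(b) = 5.28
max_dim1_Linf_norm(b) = 3.17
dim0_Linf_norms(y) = [4.01, 1.53]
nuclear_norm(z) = 1.40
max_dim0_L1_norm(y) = 8.1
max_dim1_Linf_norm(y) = 4.01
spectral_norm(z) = 0.91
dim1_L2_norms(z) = [0.53, 0.12, 0.13, 0.87]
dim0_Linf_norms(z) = [0.84, 0.42]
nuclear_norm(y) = 6.56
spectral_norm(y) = 4.72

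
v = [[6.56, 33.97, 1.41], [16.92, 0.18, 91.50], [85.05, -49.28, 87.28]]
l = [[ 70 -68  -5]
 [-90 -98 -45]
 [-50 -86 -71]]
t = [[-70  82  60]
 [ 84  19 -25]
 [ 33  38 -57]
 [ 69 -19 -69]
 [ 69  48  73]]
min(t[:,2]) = -69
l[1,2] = -45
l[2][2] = -71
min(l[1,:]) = -98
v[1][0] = 16.92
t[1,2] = -25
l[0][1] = -68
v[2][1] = -49.28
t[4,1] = 48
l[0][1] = -68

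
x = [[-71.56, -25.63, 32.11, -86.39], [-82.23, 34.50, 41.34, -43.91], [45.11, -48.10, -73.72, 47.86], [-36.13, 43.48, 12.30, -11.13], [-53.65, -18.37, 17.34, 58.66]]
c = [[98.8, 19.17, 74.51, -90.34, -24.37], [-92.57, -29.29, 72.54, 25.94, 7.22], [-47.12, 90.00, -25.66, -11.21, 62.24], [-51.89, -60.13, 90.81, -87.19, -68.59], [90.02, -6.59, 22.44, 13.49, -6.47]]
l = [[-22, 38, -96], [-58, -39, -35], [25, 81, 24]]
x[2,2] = -73.72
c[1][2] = 72.54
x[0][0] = -71.56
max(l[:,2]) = 24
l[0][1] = 38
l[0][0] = -22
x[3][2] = 12.3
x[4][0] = -53.65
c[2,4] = 62.24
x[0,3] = -86.39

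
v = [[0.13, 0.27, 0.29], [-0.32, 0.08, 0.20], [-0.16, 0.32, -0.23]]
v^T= [[0.13, -0.32, -0.16],[0.27, 0.08, 0.32],[0.29, 0.20, -0.23]]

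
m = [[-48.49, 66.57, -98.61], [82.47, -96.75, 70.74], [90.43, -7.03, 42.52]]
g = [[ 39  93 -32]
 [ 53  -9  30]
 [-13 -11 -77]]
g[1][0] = 53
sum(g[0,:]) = 100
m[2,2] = 42.52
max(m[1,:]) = 82.47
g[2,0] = -13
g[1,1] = -9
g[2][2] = -77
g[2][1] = -11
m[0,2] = -98.61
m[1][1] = -96.75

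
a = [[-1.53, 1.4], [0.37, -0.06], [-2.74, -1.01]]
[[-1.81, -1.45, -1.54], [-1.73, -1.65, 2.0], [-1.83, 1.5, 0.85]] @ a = [[6.45, -0.89], [-3.44, -4.34], [1.03, -3.51]]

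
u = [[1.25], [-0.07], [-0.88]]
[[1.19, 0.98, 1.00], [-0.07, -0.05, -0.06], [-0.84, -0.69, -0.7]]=u @ [[0.95,0.78,0.80]]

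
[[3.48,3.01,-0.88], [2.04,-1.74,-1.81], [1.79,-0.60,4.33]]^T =[[3.48, 2.04, 1.79], [3.01, -1.74, -0.60], [-0.88, -1.81, 4.33]]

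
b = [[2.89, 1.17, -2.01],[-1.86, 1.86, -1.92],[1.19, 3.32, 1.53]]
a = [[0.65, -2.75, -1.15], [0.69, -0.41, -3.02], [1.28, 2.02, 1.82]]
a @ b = [[5.62, -8.17, 2.21],[-0.84, -9.98, -5.22],[2.11, 11.30, -3.67]]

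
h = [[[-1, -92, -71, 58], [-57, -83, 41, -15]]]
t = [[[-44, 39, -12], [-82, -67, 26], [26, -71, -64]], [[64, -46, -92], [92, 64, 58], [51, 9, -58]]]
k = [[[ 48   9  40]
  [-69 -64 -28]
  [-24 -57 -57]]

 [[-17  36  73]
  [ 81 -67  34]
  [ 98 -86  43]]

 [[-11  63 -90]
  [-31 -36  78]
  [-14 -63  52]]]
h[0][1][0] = -57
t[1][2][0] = 51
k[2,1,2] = 78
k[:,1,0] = [-69, 81, -31]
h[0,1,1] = -83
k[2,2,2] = 52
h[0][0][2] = -71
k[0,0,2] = 40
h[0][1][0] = -57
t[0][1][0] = -82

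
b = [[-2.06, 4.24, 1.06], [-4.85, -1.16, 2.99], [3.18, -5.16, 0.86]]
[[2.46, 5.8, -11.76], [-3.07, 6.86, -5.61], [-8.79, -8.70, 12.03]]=b @ [[-1.0, -1.70, 0.83], [0.69, 0.60, -2.04], [-2.38, -0.23, -1.32]]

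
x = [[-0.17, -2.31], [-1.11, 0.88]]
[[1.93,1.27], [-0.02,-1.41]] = x @ [[-0.61, 0.79], [-0.79, -0.61]]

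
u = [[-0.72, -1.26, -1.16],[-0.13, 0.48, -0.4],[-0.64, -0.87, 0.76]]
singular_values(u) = [1.93, 1.33, 0.37]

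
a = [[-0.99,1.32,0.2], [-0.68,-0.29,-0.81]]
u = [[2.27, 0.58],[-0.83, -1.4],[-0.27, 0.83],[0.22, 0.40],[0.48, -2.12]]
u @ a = [[-2.64, 2.83, -0.02], [1.77, -0.69, 0.97], [-0.30, -0.60, -0.73], [-0.49, 0.17, -0.28], [0.97, 1.25, 1.81]]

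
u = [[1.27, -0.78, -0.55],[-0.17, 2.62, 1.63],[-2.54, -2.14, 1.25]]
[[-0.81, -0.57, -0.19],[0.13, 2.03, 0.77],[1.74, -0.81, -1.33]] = u @[[-0.63, 0.05, 0.02], [-0.03, 0.54, 0.45], [0.06, 0.38, -0.25]]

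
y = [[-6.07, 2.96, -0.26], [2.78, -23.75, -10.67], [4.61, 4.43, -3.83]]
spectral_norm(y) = 26.46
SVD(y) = [[-0.13, -0.56, 0.82], [0.99, -0.01, 0.15], [-0.08, 0.83, 0.55]] @ diag([26.464304621341892, 8.080270012330477, 4.60539004175052]) @ [[0.12, -0.91, -0.39], [0.89, 0.27, -0.37], [-0.44, 0.3, -0.85]]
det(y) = -984.81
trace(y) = -33.65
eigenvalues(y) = [(-5.73+3.4j), (-5.73-3.4j), (-22.2+0j)]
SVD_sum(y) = [[-0.40, 3.05, 1.29], [3.13, -23.94, -10.12], [-0.24, 1.85, 0.78]] + [[-4.01, -1.22, 1.65], [-0.05, -0.02, 0.02], [5.97, 1.82, -2.46]] + [[-1.66, 1.13, -3.20], [-0.30, 0.20, -0.57], [-1.12, 0.76, -2.15]]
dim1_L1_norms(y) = [9.29, 37.2, 12.87]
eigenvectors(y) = [[(-0.08-0.43j), (-0.08+0.43j), 0.18+0.00j], [0.42-0.15j, 0.42+0.15j, -0.97+0.00j], [(-0.78+0j), -0.78-0.00j, 0.19+0.00j]]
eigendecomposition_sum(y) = [[-2.30+2.22j, -0.70+0.10j, -1.39-1.60j], [(-2.54-1.97j), (-0.2-0.68j), (1.39-1.61j)], [(3.07+4.72j), -0.05+1.24j, -3.22+1.87j]] + [[(-2.3-2.22j),  (-0.7-0.1j),  -1.39+1.60j], [-2.54+1.97j,  (-0.2+0.68j),  1.39+1.61j], [(3.07-4.72j),  (-0.05-1.24j),  (-3.22-1.87j)]] + [[-1.47+0.00j, 4.36+0.00j, (2.51-0j)], [7.87-0.00j, -23.34-0.00j, -13.45+0.00j], [(-1.53+0j), (4.54+0j), 2.61-0.00j]]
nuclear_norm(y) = 39.15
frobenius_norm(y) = 28.05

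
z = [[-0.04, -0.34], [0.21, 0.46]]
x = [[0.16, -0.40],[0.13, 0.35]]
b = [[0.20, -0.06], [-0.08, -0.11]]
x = b + z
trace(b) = 0.09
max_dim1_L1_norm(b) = 0.26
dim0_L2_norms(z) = [0.21, 0.57]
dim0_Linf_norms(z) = [0.21, 0.46]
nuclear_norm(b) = 0.34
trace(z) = 0.42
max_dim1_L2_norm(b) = 0.21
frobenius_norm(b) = 0.25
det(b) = -0.03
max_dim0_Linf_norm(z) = 0.46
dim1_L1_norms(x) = [0.56, 0.48]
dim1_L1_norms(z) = [0.38, 0.67]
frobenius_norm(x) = 0.57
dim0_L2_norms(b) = [0.22, 0.13]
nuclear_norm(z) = 0.69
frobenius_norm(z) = 0.61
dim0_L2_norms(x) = [0.21, 0.53]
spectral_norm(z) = 0.60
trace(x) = 0.51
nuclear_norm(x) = 0.74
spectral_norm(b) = 0.22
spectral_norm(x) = 0.53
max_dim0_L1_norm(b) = 0.28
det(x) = 0.11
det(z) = 0.05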